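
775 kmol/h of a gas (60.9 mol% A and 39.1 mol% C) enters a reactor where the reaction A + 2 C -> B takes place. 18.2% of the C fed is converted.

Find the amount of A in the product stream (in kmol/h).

444 kmol/h

C reacted = 0.182 × 303 = 55.15 kmol/h; ν_C = −2, so ξ = 55.15/2 = 27.58 kmol/h.
Outlet amounts (n = n₀ + ν ξ):
  A: 472 − 1(27.58) = 444.4
  C: 303 − 2(27.58) = 247.9
  B: 0 + 1(27.58) = 27.58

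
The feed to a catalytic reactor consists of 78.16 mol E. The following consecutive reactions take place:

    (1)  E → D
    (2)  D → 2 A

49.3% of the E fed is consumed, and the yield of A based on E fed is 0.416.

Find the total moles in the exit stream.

94.4 mol

Conversion of E: E consumed = 1ξ₁ = 0.493 × 78.16 → ξ₁ = 38.53 mol.
Yield of A: 2ξ₂ / 78.16 = 0.416 → ξ₂ = 16.26 mol.
Outlet amounts (n = n₀ + Σ ν·ξ):
  E: 78.16 − 1(38.53) = 39.63
  D: 0 + 1(38.53) − 1(16.26) = 22.28
  A: 0 + 2(16.26) = 32.51
Total out = 39.63 + 22.28 + 32.51 = 94.42 mol.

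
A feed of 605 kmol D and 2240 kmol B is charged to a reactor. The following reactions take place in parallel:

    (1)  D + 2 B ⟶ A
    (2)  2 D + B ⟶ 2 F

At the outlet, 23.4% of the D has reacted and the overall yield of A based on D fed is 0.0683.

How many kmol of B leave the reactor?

Yield of A: 1ξ₁ / 605 = 0.0683 → ξ₁ = 41.32 kmol.
Conversion of D: 1ξ₁ + 2ξ₂ = 0.234 × 605 = 141.6 → ξ₂ = 50.12 kmol.
Outlet amounts (n = n₀ + Σ ν·ξ):
  D: 605 − 1(41.32) − 2(50.12) = 463.4
  B: 2240 − 2(41.32) − 1(50.12) = 2107
  A: 0 + 1(41.32) = 41.32
  F: 0 + 2(50.12) = 100.2

2110 kmol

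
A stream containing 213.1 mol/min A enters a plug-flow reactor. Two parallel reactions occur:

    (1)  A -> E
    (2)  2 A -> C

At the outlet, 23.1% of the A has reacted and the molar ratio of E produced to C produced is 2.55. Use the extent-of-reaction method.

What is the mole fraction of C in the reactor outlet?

Conversion of A: A consumed = 0.231 × 213.1 = 49.23 mol/min = 1ξ₁ + 2ξ₂.
Selectivity: 1ξ₁ / (1ξ₂) = 2.55 → ξ₁ = 2.55 ξ₂.
Substitute: (1·2.55 + 2) ξ₂ = 49.23 → ξ₂ = 10.82 mol/min, ξ₁ = 27.59 mol/min.
Outlet amounts (n = n₀ + Σ ν·ξ):
  A: 213.1 − 1(27.59) − 2(10.82) = 163.9
  E: 0 + 1(27.59) = 27.59
  C: 0 + 1(10.82) = 10.82
Total out = 202.3 mol/min; y_C = 10.82 / 202.3 = 0.05348.

0.0535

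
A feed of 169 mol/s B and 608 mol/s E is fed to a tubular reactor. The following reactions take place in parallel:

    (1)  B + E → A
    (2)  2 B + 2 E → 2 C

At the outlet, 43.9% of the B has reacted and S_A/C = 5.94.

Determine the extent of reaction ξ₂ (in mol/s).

Conversion of B: B consumed = 0.439 × 169 = 74.19 mol/s = 1ξ₁ + 2ξ₂.
Selectivity: 1ξ₁ / (2ξ₂) = 5.94 → ξ₁ = 11.88 ξ₂.
Substitute: (1·11.88 + 2) ξ₂ = 74.19 → ξ₂ = 5.345 mol/s, ξ₁ = 63.5 mol/s.
Outlet amounts (n = n₀ + Σ ν·ξ):
  B: 169 − 1(63.5) − 2(5.345) = 94.81
  E: 608 − 1(63.5) − 2(5.345) = 533.8
  A: 0 + 1(63.5) = 63.5
  C: 0 + 2(5.345) = 10.69

ξ₂ = 5.35 mol/s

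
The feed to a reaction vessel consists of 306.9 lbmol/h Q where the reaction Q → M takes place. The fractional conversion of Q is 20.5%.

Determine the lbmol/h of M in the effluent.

Q reacted = 0.205 × 306.9 = 62.91 lbmol/h; ν_Q = −1, so ξ = 62.91/1 = 62.91 lbmol/h.
Outlet amounts (n = n₀ + ν ξ):
  Q: 306.9 − 1(62.91) = 244
  M: 0 + 1(62.91) = 62.91

62.9 lbmol/h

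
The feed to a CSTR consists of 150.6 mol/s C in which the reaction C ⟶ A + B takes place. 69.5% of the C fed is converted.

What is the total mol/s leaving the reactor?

C reacted = 0.695 × 150.6 = 104.7 mol/s; ν_C = −1, so ξ = 104.7/1 = 104.7 mol/s.
Outlet amounts (n = n₀ + ν ξ):
  C: 150.6 − 1(104.7) = 45.93
  A: 0 + 1(104.7) = 104.7
  B: 0 + 1(104.7) = 104.7
Total out = 45.93 + 104.7 + 104.7 = 255.3 mol/s.

255 mol/s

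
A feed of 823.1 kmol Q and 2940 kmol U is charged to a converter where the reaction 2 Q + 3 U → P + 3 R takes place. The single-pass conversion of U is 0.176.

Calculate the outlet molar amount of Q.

478 kmol

U reacted = 0.176 × 2940 = 517.4 kmol; ν_U = −3, so ξ = 517.4/3 = 172.5 kmol.
Outlet amounts (n = n₀ + ν ξ):
  Q: 823.1 − 2(172.5) = 478.1
  U: 2940 − 3(172.5) = 2423
  P: 0 + 1(172.5) = 172.5
  R: 0 + 3(172.5) = 517.4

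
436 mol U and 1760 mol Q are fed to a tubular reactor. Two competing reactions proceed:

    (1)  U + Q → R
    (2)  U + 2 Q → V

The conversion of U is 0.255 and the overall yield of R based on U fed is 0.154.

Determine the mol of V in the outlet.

44 mol

Yield of R: 1ξ₁ / 436 = 0.154 → ξ₁ = 67.14 mol.
Conversion of U: 1ξ₁ + 1ξ₂ = 0.255 × 436 = 111.2 → ξ₂ = 44.04 mol.
Outlet amounts (n = n₀ + Σ ν·ξ):
  U: 436 − 1(67.14) − 1(44.04) = 324.8
  Q: 1760 − 1(67.14) − 2(44.04) = 1605
  R: 0 + 1(67.14) = 67.14
  V: 0 + 1(44.04) = 44.04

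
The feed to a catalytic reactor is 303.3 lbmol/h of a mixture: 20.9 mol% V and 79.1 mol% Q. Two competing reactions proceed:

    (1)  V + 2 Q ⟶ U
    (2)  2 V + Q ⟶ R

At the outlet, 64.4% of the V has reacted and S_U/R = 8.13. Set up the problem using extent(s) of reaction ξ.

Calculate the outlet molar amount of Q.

170 lbmol/h

Conversion of V: V consumed = 0.644 × 63.39 = 40.82 lbmol/h = 1ξ₁ + 2ξ₂.
Selectivity: 1ξ₁ / (1ξ₂) = 8.13 → ξ₁ = 8.13 ξ₂.
Substitute: (1·8.13 + 2) ξ₂ = 40.82 → ξ₂ = 4.03 lbmol/h, ξ₁ = 32.76 lbmol/h.
Outlet amounts (n = n₀ + Σ ν·ξ):
  V: 63.39 − 1(32.76) − 2(4.03) = 22.57
  Q: 239.9 − 2(32.76) − 1(4.03) = 170.4
  U: 0 + 1(32.76) = 32.76
  R: 0 + 1(4.03) = 4.03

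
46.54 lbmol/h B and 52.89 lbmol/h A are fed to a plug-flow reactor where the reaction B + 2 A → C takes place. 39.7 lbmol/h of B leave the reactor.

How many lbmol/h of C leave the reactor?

For B: n = n₀ − 1ξ → 39.7 = 46.54 − 1ξ, giving ξ = 6.84 lbmol/h.
Outlet amounts (n = n₀ + ν ξ):
  B: 46.54 − 1(6.84) = 39.7
  A: 52.89 − 2(6.84) = 39.21
  C: 0 + 1(6.84) = 6.84

6.84 lbmol/h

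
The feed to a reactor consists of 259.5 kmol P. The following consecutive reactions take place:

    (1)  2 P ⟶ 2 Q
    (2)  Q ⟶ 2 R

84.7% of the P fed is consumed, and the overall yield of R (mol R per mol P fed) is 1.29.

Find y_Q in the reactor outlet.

Conversion of P: P consumed = 2ξ₁ = 0.847 × 259.5 → ξ₁ = 109.9 kmol.
Yield of R: 2ξ₂ / 259.5 = 1.29 → ξ₂ = 167.4 kmol.
Outlet amounts (n = n₀ + Σ ν·ξ):
  P: 259.5 − 2(109.9) = 39.7
  Q: 0 + 2(109.9) − 1(167.4) = 52.42
  R: 0 + 2(167.4) = 334.8
Total out = 426.9 kmol; y_Q = 52.42 / 426.9 = 0.1228.

0.123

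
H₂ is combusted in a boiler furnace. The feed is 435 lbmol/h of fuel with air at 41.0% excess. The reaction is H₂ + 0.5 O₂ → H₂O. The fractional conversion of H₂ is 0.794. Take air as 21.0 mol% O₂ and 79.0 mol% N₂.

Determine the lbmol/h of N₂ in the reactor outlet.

1150 lbmol/h

Stoichiometric O₂ = 0.5 × 435 = 217.5 lbmol/h; O₂ fed = 217.5 × 1.410 = 306.7 lbmol/h.
N₂ fed = 306.7 × 79/21 = 1154 lbmol/h.
Fuel reacted = 0.794 × 435 → ξ = 345.4 lbmol/h.
Outlet (n = n₀ + ν ξ):
  H₂: 435 − 1(345.4) = 89.61
  O₂: 306.7 − 0.5(345.4) = 134
  N₂: 1154 (inert)
  H₂O: 0 + 1(345.4) = 345.4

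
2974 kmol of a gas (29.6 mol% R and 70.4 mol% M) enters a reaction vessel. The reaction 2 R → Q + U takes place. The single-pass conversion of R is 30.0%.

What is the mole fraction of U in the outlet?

R reacted = 0.3 × 880.3 = 264.1 kmol; ν_R = −2, so ξ = 264.1/2 = 132 kmol.
Outlet amounts (n = n₀ + ν ξ):
  R: 880.3 − 2(132) = 616.2
  Q: 0 + 1(132) = 132
  U: 0 + 1(132) = 132
  M: 2094 (inert)
Total out = 2974 kmol; y_U = 132 / 2974 = 0.0444.

0.0444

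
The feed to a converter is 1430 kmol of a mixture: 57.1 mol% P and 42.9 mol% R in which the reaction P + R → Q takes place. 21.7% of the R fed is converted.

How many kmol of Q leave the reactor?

133 kmol

R reacted = 0.217 × 613.5 = 133.1 kmol; ν_R = −1, so ξ = 133.1/1 = 133.1 kmol.
Outlet amounts (n = n₀ + ν ξ):
  P: 816.5 − 1(133.1) = 683.4
  R: 613.5 − 1(133.1) = 480.3
  Q: 0 + 1(133.1) = 133.1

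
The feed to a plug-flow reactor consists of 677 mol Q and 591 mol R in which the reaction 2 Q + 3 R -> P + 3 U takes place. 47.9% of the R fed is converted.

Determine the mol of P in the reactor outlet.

94.4 mol

R reacted = 0.479 × 591 = 283.1 mol; ν_R = −3, so ξ = 283.1/3 = 94.36 mol.
Outlet amounts (n = n₀ + ν ξ):
  Q: 677 − 2(94.36) = 488.3
  R: 591 − 3(94.36) = 307.9
  P: 0 + 1(94.36) = 94.36
  U: 0 + 3(94.36) = 283.1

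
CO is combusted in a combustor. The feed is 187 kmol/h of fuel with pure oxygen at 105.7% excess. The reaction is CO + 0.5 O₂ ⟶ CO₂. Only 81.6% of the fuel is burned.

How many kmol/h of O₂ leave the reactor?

116 kmol/h

Stoichiometric O₂ = 0.5 × 187 = 93.5 kmol/h; O₂ fed = 93.5 × 2.057 = 192.3 kmol/h.
Fuel reacted = 0.816 × 187 → ξ = 152.6 kmol/h.
Outlet (n = n₀ + ν ξ):
  CO: 187 − 1(152.6) = 34.41
  O₂: 192.3 − 0.5(152.6) = 116
  CO₂: 0 + 1(152.6) = 152.6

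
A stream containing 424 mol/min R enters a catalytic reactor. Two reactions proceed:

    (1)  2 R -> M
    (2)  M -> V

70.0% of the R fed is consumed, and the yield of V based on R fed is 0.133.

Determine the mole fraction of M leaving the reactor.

Conversion of R: R consumed = 2ξ₁ = 0.7 × 424 → ξ₁ = 148.4 mol/min.
Yield of V: 1ξ₂ / 424 = 0.133 → ξ₂ = 56.39 mol/min.
Outlet amounts (n = n₀ + Σ ν·ξ):
  R: 424 − 2(148.4) = 127.2
  M: 0 + 1(148.4) − 1(56.39) = 92.01
  V: 0 + 1(56.39) = 56.39
Total out = 275.6 mol/min; y_M = 92.01 / 275.6 = 0.3338.

0.334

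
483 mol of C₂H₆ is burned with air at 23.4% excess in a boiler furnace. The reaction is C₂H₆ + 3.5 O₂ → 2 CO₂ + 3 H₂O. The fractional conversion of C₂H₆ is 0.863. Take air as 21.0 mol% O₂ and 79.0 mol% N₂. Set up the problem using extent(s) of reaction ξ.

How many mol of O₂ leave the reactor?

627 mol

Stoichiometric O₂ = 3.5 × 483 = 1690 mol; O₂ fed = 1690 × 1.234 = 2086 mol.
N₂ fed = 2086 × 79/21 = 7848 mol.
Fuel reacted = 0.863 × 483 → ξ = 416.8 mol.
Outlet (n = n₀ + ν ξ):
  C₂H₆: 483 − 1(416.8) = 66.17
  O₂: 2086 − 3.5(416.8) = 627.2
  N₂: 7848 (inert)
  CO₂: 0 + 2(416.8) = 833.7
  H₂O: 0 + 3(416.8) = 1250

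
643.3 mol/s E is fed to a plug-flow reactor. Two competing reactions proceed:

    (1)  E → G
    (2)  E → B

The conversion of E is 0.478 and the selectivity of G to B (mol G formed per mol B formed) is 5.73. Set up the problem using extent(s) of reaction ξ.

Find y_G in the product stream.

0.407

Conversion of E: E consumed = 0.478 × 643.3 = 307.5 mol/s = 1ξ₁ + 1ξ₂.
Selectivity: 1ξ₁ / (1ξ₂) = 5.73 → ξ₁ = 5.73 ξ₂.
Substitute: (1·5.73 + 1) ξ₂ = 307.5 → ξ₂ = 45.69 mol/s, ξ₁ = 261.8 mol/s.
Outlet amounts (n = n₀ + Σ ν·ξ):
  E: 643.3 − 1(261.8) − 1(45.69) = 335.8
  G: 0 + 1(261.8) = 261.8
  B: 0 + 1(45.69) = 45.69
Total out = 643.3 mol/s; y_G = 261.8 / 643.3 = 0.407.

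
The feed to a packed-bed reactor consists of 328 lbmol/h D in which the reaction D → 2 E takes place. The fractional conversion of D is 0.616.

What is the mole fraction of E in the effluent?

0.762

D reacted = 0.616 × 328 = 202 lbmol/h; ν_D = −1, so ξ = 202/1 = 202 lbmol/h.
Outlet amounts (n = n₀ + ν ξ):
  D: 328 − 1(202) = 126
  E: 0 + 2(202) = 404.1
Total out = 530 lbmol/h; y_E = 404.1 / 530 = 0.7624.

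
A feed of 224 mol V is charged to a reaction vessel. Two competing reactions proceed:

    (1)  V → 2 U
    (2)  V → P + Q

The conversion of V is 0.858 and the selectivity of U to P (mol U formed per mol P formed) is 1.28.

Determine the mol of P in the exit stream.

117 mol

Conversion of V: V consumed = 0.858 × 224 = 192.2 mol = 1ξ₁ + 1ξ₂.
Selectivity: 2ξ₁ / (1ξ₂) = 1.28 → ξ₁ = 0.64 ξ₂.
Substitute: (1·0.64 + 1) ξ₂ = 192.2 → ξ₂ = 117.2 mol, ξ₁ = 75 mol.
Outlet amounts (n = n₀ + Σ ν·ξ):
  V: 224 − 1(75) − 1(117.2) = 31.81
  U: 0 + 2(75) = 150
  P: 0 + 1(117.2) = 117.2
  Q: 0 + 1(117.2) = 117.2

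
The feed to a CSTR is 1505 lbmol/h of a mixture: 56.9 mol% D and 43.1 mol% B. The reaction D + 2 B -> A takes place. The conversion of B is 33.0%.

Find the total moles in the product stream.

1290 lbmol/h

B reacted = 0.33 × 648.7 = 214.1 lbmol/h; ν_B = −2, so ξ = 214.1/2 = 107 lbmol/h.
Outlet amounts (n = n₀ + ν ξ):
  D: 856.3 − 1(107) = 749.3
  B: 648.7 − 2(107) = 434.6
  A: 0 + 1(107) = 107
Total out = 749.3 + 434.6 + 107 = 1291 lbmol/h.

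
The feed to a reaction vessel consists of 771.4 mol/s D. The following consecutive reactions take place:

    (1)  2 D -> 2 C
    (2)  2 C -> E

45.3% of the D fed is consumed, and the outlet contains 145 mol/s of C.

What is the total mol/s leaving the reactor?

Conversion of D: D consumed = 2ξ₁ = 0.453 × 771.4 → ξ₁ = 174.7 mol/s.
C balance: n_C = 0 + 2ξ₁ − 2ξ₂ = 145 → ξ₂ = (2·174.7 − 145)/2 = 102.2 mol/s.
Outlet amounts (n = n₀ + Σ ν·ξ):
  D: 771.4 − 2(174.7) = 422
  C: 0 + 2(174.7) − 2(102.2) = 145
  E: 0 + 1(102.2) = 102.2
Total out = 422 + 145 + 102.2 = 669.2 mol/s.

669 mol/s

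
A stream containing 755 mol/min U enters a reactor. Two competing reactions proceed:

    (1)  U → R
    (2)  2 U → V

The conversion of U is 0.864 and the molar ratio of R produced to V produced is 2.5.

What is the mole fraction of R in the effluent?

Conversion of U: U consumed = 0.864 × 755 = 652.3 mol/min = 1ξ₁ + 2ξ₂.
Selectivity: 1ξ₁ / (1ξ₂) = 2.5 → ξ₁ = 2.5 ξ₂.
Substitute: (1·2.5 + 2) ξ₂ = 652.3 → ξ₂ = 145 mol/min, ξ₁ = 362.4 mol/min.
Outlet amounts (n = n₀ + Σ ν·ξ):
  U: 755 − 1(362.4) − 2(145) = 102.7
  R: 0 + 1(362.4) = 362.4
  V: 0 + 1(145) = 145
Total out = 610 mol/min; y_R = 362.4 / 610 = 0.5941.

0.594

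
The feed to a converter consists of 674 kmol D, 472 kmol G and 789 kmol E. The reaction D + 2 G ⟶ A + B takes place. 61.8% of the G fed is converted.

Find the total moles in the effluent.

G reacted = 0.618 × 472 = 291.7 kmol; ν_G = −2, so ξ = 291.7/2 = 145.8 kmol.
Outlet amounts (n = n₀ + ν ξ):
  D: 674 − 1(145.8) = 528.2
  G: 472 − 2(145.8) = 180.3
  A: 0 + 1(145.8) = 145.8
  B: 0 + 1(145.8) = 145.8
  E: 789 (inert)
Total out = 528.2 + 180.3 + 145.8 + 145.8 + 789 = 1789 kmol.

1790 kmol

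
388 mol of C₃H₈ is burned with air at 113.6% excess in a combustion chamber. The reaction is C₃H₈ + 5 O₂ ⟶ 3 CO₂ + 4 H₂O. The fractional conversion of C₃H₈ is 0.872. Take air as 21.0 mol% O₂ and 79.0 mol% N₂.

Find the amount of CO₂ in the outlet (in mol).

1020 mol

Stoichiometric O₂ = 5 × 388 = 1940 mol; O₂ fed = 1940 × 2.136 = 4144 mol.
N₂ fed = 4144 × 79/21 = 15590 mol.
Fuel reacted = 0.872 × 388 → ξ = 338.3 mol.
Outlet (n = n₀ + ν ξ):
  C₃H₈: 388 − 1(338.3) = 49.66
  O₂: 4144 − 5(338.3) = 2452
  N₂: 15590 (inert)
  CO₂: 0 + 3(338.3) = 1015
  H₂O: 0 + 4(338.3) = 1353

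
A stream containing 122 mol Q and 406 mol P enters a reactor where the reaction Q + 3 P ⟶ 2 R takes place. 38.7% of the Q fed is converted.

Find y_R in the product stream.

0.218

Q reacted = 0.387 × 122 = 47.21 mol; ν_Q = −1, so ξ = 47.21/1 = 47.21 mol.
Outlet amounts (n = n₀ + ν ξ):
  Q: 122 − 1(47.21) = 74.79
  P: 406 − 3(47.21) = 264.4
  R: 0 + 2(47.21) = 94.43
Total out = 433.6 mol; y_R = 94.43 / 433.6 = 0.2178.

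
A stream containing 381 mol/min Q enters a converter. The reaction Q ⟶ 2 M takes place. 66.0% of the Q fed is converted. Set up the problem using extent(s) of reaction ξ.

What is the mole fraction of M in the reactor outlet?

0.795

Q reacted = 0.66 × 381 = 251.5 mol/min; ν_Q = −1, so ξ = 251.5/1 = 251.5 mol/min.
Outlet amounts (n = n₀ + ν ξ):
  Q: 381 − 1(251.5) = 129.5
  M: 0 + 2(251.5) = 502.9
Total out = 632.5 mol/min; y_M = 502.9 / 632.5 = 0.7952.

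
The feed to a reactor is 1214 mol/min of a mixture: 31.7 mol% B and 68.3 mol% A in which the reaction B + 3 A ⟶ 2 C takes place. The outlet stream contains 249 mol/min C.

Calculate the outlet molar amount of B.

260 mol/min

For C: n = n₀ + 2ξ → 249 = 0 + 2ξ, giving ξ = 124.5 mol/min.
Outlet amounts (n = n₀ + ν ξ):
  B: 384.8 − 1(124.5) = 260.3
  A: 829.2 − 3(124.5) = 455.7
  C: 0 + 2(124.5) = 249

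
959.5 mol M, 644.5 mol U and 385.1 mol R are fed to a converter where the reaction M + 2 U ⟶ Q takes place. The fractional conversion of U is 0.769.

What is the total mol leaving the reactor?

U reacted = 0.769 × 644.5 = 495.6 mol; ν_U = −2, so ξ = 495.6/2 = 247.8 mol.
Outlet amounts (n = n₀ + ν ξ):
  M: 959.5 − 1(247.8) = 711.7
  U: 644.5 − 2(247.8) = 148.9
  Q: 0 + 1(247.8) = 247.8
  R: 385.1 (inert)
Total out = 711.7 + 148.9 + 247.8 + 385.1 = 1493 mol.

1490 mol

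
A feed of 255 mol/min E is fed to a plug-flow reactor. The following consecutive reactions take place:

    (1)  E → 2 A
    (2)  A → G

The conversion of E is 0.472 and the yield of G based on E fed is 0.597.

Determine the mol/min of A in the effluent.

Conversion of E: E consumed = 1ξ₁ = 0.472 × 255 → ξ₁ = 120.4 mol/min.
Yield of G: 1ξ₂ / 255 = 0.597 → ξ₂ = 152.2 mol/min.
Outlet amounts (n = n₀ + Σ ν·ξ):
  E: 255 − 1(120.4) = 134.6
  A: 0 + 2(120.4) − 1(152.2) = 88.49
  G: 0 + 1(152.2) = 152.2

88.5 mol/min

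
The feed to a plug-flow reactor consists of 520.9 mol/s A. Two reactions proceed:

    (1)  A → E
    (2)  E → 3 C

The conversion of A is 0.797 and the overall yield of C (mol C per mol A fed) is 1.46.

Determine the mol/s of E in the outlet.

Conversion of A: A consumed = 1ξ₁ = 0.797 × 520.9 → ξ₁ = 415.2 mol/s.
Yield of C: 3ξ₂ / 520.9 = 1.46 → ξ₂ = 253.5 mol/s.
Outlet amounts (n = n₀ + Σ ν·ξ):
  A: 520.9 − 1(415.2) = 105.7
  E: 0 + 1(415.2) − 1(253.5) = 161.7
  C: 0 + 3(253.5) = 760.5

162 mol/s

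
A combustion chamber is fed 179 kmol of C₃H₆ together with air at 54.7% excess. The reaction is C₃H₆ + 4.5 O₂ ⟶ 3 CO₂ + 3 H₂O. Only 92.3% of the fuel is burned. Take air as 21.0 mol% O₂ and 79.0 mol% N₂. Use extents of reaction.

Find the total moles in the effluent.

Stoichiometric O₂ = 4.5 × 179 = 805.5 kmol; O₂ fed = 805.5 × 1.547 = 1246 kmol.
N₂ fed = 1246 × 79/21 = 4688 kmol.
Fuel reacted = 0.923 × 179 → ξ = 165.2 kmol.
Outlet (n = n₀ + ν ξ):
  C₃H₆: 179 − 1(165.2) = 13.78
  O₂: 1246 − 4.5(165.2) = 502.6
  N₂: 4688 (inert)
  CO₂: 0 + 3(165.2) = 495.7
  H₂O: 0 + 3(165.2) = 495.7
Total out = 13.78 + 502.6 + 4688 + 495.7 + 495.7 = 6195 kmol.

6200 kmol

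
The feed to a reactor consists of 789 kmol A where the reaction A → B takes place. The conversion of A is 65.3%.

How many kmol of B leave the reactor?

515 kmol

A reacted = 0.653 × 789 = 515.2 kmol; ν_A = −1, so ξ = 515.2/1 = 515.2 kmol.
Outlet amounts (n = n₀ + ν ξ):
  A: 789 − 1(515.2) = 273.8
  B: 0 + 1(515.2) = 515.2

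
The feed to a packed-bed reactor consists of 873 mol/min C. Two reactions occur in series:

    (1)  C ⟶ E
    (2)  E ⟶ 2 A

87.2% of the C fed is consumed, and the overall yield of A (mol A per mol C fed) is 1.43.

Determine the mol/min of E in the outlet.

137 mol/min

Conversion of C: C consumed = 1ξ₁ = 0.872 × 873 → ξ₁ = 761.3 mol/min.
Yield of A: 2ξ₂ / 873 = 1.43 → ξ₂ = 624.2 mol/min.
Outlet amounts (n = n₀ + Σ ν·ξ):
  C: 873 − 1(761.3) = 111.7
  E: 0 + 1(761.3) − 1(624.2) = 137.1
  A: 0 + 2(624.2) = 1248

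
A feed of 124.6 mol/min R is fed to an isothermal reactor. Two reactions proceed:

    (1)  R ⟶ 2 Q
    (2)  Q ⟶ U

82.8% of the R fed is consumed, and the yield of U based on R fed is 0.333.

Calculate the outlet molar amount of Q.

165 mol/min

Conversion of R: R consumed = 1ξ₁ = 0.828 × 124.6 → ξ₁ = 103.2 mol/min.
Yield of U: 1ξ₂ / 124.6 = 0.333 → ξ₂ = 41.49 mol/min.
Outlet amounts (n = n₀ + Σ ν·ξ):
  R: 124.6 − 1(103.2) = 21.43
  Q: 0 + 2(103.2) − 1(41.49) = 164.8
  U: 0 + 1(41.49) = 41.49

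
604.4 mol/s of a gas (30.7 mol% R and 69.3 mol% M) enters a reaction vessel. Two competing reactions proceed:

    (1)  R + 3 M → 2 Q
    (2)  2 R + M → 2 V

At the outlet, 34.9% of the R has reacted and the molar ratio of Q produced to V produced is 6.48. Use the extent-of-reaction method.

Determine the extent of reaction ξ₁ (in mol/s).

Conversion of R: R consumed = 0.349 × 185.6 = 64.76 mol/s = 1ξ₁ + 2ξ₂.
Selectivity: 2ξ₁ / (2ξ₂) = 6.48 → ξ₁ = 6.48 ξ₂.
Substitute: (1·6.48 + 2) ξ₂ = 64.76 → ξ₂ = 7.636 mol/s, ξ₁ = 49.48 mol/s.
Outlet amounts (n = n₀ + Σ ν·ξ):
  R: 185.6 − 1(49.48) − 2(7.636) = 120.8
  M: 418.8 − 3(49.48) − 1(7.636) = 262.8
  Q: 0 + 2(49.48) = 98.97
  V: 0 + 2(7.636) = 15.27

ξ₁ = 49.5 mol/s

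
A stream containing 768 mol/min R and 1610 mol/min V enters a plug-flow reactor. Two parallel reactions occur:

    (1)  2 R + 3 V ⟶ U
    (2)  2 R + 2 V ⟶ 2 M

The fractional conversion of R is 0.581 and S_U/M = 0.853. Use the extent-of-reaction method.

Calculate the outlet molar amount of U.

141 mol/min

Conversion of R: R consumed = 0.581 × 768 = 446.2 mol/min = 2ξ₁ + 2ξ₂.
Selectivity: 1ξ₁ / (2ξ₂) = 0.853 → ξ₁ = 1.706 ξ₂.
Substitute: (2·1.706 + 2) ξ₂ = 446.2 → ξ₂ = 82.45 mol/min, ξ₁ = 140.7 mol/min.
Outlet amounts (n = n₀ + Σ ν·ξ):
  R: 768 − 2(140.7) − 2(82.45) = 321.8
  V: 1610 − 3(140.7) − 2(82.45) = 1023
  U: 0 + 1(140.7) = 140.7
  M: 0 + 2(82.45) = 164.9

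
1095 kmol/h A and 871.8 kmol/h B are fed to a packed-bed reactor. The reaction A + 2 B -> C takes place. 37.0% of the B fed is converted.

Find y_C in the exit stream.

0.0981

B reacted = 0.37 × 871.8 = 322.6 kmol/h; ν_B = −2, so ξ = 322.6/2 = 161.3 kmol/h.
Outlet amounts (n = n₀ + ν ξ):
  A: 1095 − 1(161.3) = 933.7
  B: 871.8 − 2(161.3) = 549.2
  C: 0 + 1(161.3) = 161.3
Total out = 1644 kmol/h; y_C = 161.3 / 1644 = 0.09809.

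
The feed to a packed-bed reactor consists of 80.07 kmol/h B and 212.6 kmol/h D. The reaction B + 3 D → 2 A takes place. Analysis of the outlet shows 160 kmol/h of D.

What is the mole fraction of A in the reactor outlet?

0.136

For D: n = n₀ − 3ξ → 160 = 212.6 − 3ξ, giving ξ = 17.53 kmol/h.
Outlet amounts (n = n₀ + ν ξ):
  B: 80.07 − 1(17.53) = 62.54
  D: 212.6 − 3(17.53) = 160
  A: 0 + 2(17.53) = 35.07
Total out = 257.6 kmol/h; y_A = 35.07 / 257.6 = 0.1361.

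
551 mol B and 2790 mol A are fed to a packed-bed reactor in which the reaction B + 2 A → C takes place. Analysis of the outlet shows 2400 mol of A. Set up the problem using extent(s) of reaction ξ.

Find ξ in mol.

For A: n = n₀ − 2ξ → 2400 = 2790 − 2ξ, giving ξ = 195 mol.
Outlet amounts (n = n₀ + ν ξ):
  B: 551 − 1(195) = 356
  A: 2790 − 2(195) = 2400
  C: 0 + 1(195) = 195

ξ = 195 mol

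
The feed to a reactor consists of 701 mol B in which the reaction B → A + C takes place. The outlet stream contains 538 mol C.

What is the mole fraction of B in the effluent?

0.132

For C: n = n₀ + 1ξ → 538 = 0 + 1ξ, giving ξ = 538 mol.
Outlet amounts (n = n₀ + ν ξ):
  B: 701 − 1(538) = 163
  A: 0 + 1(538) = 538
  C: 0 + 1(538) = 538
Total out = 1239 mol; y_B = 163 / 1239 = 0.1316.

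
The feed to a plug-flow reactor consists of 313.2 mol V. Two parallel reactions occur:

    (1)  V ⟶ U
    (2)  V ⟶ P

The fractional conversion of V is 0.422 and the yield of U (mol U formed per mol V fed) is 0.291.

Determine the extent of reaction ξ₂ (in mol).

Yield of U: 1ξ₁ / 313.2 = 0.291 → ξ₁ = 91.14 mol.
Conversion of V: 1ξ₁ + 1ξ₂ = 0.422 × 313.2 = 132.2 → ξ₂ = 41.03 mol.
Outlet amounts (n = n₀ + Σ ν·ξ):
  V: 313.2 − 1(91.14) − 1(41.03) = 181
  U: 0 + 1(91.14) = 91.14
  P: 0 + 1(41.03) = 41.03

ξ₂ = 41 mol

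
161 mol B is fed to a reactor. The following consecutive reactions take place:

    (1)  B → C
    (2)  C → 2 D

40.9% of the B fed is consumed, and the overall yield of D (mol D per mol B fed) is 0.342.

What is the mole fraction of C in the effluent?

Conversion of B: B consumed = 1ξ₁ = 0.409 × 161 → ξ₁ = 65.85 mol.
Yield of D: 2ξ₂ / 161 = 0.342 → ξ₂ = 27.53 mol.
Outlet amounts (n = n₀ + Σ ν·ξ):
  B: 161 − 1(65.85) = 95.15
  C: 0 + 1(65.85) − 1(27.53) = 38.32
  D: 0 + 2(27.53) = 55.06
Total out = 188.5 mol; y_C = 38.32 / 188.5 = 0.2032.

0.203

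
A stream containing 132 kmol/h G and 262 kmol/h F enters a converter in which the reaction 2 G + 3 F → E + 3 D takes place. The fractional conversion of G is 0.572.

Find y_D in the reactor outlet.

G reacted = 0.572 × 132 = 75.5 kmol/h; ν_G = −2, so ξ = 75.5/2 = 37.75 kmol/h.
Outlet amounts (n = n₀ + ν ξ):
  G: 132 − 2(37.75) = 56.5
  F: 262 − 3(37.75) = 148.7
  E: 0 + 1(37.75) = 37.75
  D: 0 + 3(37.75) = 113.3
Total out = 356.2 kmol/h; y_D = 113.3 / 356.2 = 0.3179.

0.318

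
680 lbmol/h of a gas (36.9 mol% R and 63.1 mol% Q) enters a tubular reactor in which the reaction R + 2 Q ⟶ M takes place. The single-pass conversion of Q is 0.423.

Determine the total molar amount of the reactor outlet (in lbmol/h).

498 lbmol/h

Q reacted = 0.423 × 429.1 = 181.5 lbmol/h; ν_Q = −2, so ξ = 181.5/2 = 90.75 lbmol/h.
Outlet amounts (n = n₀ + ν ξ):
  R: 250.9 − 1(90.75) = 160.2
  Q: 429.1 − 2(90.75) = 247.6
  M: 0 + 1(90.75) = 90.75
Total out = 160.2 + 247.6 + 90.75 = 498.5 lbmol/h.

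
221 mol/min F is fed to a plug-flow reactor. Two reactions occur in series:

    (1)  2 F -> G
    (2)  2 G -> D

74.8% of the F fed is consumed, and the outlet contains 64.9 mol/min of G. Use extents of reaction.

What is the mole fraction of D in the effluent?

Conversion of F: F consumed = 2ξ₁ = 0.748 × 221 → ξ₁ = 82.65 mol/min.
G balance: n_G = 0 + 1ξ₁ − 2ξ₂ = 64.9 → ξ₂ = (1·82.65 − 64.9)/2 = 8.877 mol/min.
Outlet amounts (n = n₀ + Σ ν·ξ):
  F: 221 − 2(82.65) = 55.69
  G: 0 + 1(82.65) − 2(8.877) = 64.9
  D: 0 + 1(8.877) = 8.877
Total out = 129.5 mol/min; y_D = 8.877 / 129.5 = 0.06856.

0.0686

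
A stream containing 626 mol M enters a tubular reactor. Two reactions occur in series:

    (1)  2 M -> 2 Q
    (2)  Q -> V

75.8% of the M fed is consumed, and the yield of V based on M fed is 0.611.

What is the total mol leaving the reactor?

Conversion of M: M consumed = 2ξ₁ = 0.758 × 626 → ξ₁ = 237.3 mol.
Yield of V: 1ξ₂ / 626 = 0.611 → ξ₂ = 382.5 mol.
Outlet amounts (n = n₀ + Σ ν·ξ):
  M: 626 − 2(237.3) = 151.5
  Q: 0 + 2(237.3) − 1(382.5) = 92.02
  V: 0 + 1(382.5) = 382.5
Total out = 151.5 + 92.02 + 382.5 = 626 mol.

626 mol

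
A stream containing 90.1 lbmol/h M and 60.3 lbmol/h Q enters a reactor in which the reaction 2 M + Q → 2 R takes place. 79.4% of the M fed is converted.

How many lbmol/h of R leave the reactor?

M reacted = 0.794 × 90.1 = 71.54 lbmol/h; ν_M = −2, so ξ = 71.54/2 = 35.77 lbmol/h.
Outlet amounts (n = n₀ + ν ξ):
  M: 90.1 − 2(35.77) = 18.56
  Q: 60.3 − 1(35.77) = 24.53
  R: 0 + 2(35.77) = 71.54

71.5 lbmol/h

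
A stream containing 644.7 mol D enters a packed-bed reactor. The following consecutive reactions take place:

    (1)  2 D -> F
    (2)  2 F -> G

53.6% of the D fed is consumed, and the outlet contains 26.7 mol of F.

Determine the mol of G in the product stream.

Conversion of D: D consumed = 2ξ₁ = 0.536 × 644.7 → ξ₁ = 172.8 mol.
F balance: n_F = 0 + 1ξ₁ − 2ξ₂ = 26.7 → ξ₂ = (1·172.8 − 26.7)/2 = 73.04 mol.
Outlet amounts (n = n₀ + Σ ν·ξ):
  D: 644.7 − 2(172.8) = 299.1
  F: 0 + 1(172.8) − 2(73.04) = 26.7
  G: 0 + 1(73.04) = 73.04

73 mol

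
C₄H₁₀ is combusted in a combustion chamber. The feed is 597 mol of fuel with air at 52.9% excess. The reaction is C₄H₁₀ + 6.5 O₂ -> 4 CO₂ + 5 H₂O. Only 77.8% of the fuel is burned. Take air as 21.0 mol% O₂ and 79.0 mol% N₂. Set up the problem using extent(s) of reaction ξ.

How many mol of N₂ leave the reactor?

Stoichiometric O₂ = 6.5 × 597 = 3880 mol; O₂ fed = 3880 × 1.529 = 5933 mol.
N₂ fed = 5933 × 79/21 = 22320 mol.
Fuel reacted = 0.778 × 597 → ξ = 464.5 mol.
Outlet (n = n₀ + ν ξ):
  C₄H₁₀: 597 − 1(464.5) = 132.5
  O₂: 5933 − 6.5(464.5) = 2914
  N₂: 22320 (inert)
  CO₂: 0 + 4(464.5) = 1858
  H₂O: 0 + 5(464.5) = 2322

22300 mol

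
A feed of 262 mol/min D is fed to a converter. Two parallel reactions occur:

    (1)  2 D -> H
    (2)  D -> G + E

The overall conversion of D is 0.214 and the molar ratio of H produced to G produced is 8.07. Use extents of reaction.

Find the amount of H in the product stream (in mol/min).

Conversion of D: D consumed = 0.214 × 262 = 56.07 mol/min = 2ξ₁ + 1ξ₂.
Selectivity: 1ξ₁ / (1ξ₂) = 8.07 → ξ₁ = 8.07 ξ₂.
Substitute: (2·8.07 + 1) ξ₂ = 56.07 → ξ₂ = 3.271 mol/min, ξ₁ = 26.4 mol/min.
Outlet amounts (n = n₀ + Σ ν·ξ):
  D: 262 − 2(26.4) − 1(3.271) = 205.9
  H: 0 + 1(26.4) = 26.4
  G: 0 + 1(3.271) = 3.271
  E: 0 + 1(3.271) = 3.271

26.4 mol/min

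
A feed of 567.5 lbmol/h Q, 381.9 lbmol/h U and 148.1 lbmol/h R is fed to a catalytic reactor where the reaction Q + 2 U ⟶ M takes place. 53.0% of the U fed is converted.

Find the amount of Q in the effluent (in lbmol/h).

466 lbmol/h

U reacted = 0.53 × 381.9 = 202.4 lbmol/h; ν_U = −2, so ξ = 202.4/2 = 101.2 lbmol/h.
Outlet amounts (n = n₀ + ν ξ):
  Q: 567.5 − 1(101.2) = 466.3
  U: 381.9 − 2(101.2) = 179.5
  M: 0 + 1(101.2) = 101.2
  R: 148.1 (inert)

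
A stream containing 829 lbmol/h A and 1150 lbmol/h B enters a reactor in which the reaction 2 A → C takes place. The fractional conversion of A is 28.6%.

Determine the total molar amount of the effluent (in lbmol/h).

A reacted = 0.286 × 829 = 237.1 lbmol/h; ν_A = −2, so ξ = 237.1/2 = 118.5 lbmol/h.
Outlet amounts (n = n₀ + ν ξ):
  A: 829 − 2(118.5) = 591.9
  C: 0 + 1(118.5) = 118.5
  B: 1150 (inert)
Total out = 591.9 + 118.5 + 1150 = 1860 lbmol/h.

1860 lbmol/h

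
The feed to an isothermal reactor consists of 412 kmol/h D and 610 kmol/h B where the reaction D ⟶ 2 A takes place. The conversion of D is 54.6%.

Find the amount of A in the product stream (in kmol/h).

D reacted = 0.546 × 412 = 225 kmol/h; ν_D = −1, so ξ = 225/1 = 225 kmol/h.
Outlet amounts (n = n₀ + ν ξ):
  D: 412 − 1(225) = 187
  A: 0 + 2(225) = 449.9
  B: 610 (inert)

450 kmol/h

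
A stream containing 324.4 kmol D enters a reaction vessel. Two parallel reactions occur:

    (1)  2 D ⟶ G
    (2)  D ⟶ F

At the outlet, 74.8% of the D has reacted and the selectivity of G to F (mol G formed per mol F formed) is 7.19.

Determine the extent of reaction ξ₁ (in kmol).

Conversion of D: D consumed = 0.748 × 324.4 = 242.7 kmol = 2ξ₁ + 1ξ₂.
Selectivity: 1ξ₁ / (1ξ₂) = 7.19 → ξ₁ = 7.19 ξ₂.
Substitute: (2·7.19 + 1) ξ₂ = 242.7 → ξ₂ = 15.78 kmol, ξ₁ = 113.4 kmol.
Outlet amounts (n = n₀ + Σ ν·ξ):
  D: 324.4 − 2(113.4) − 1(15.78) = 81.75
  G: 0 + 1(113.4) = 113.4
  F: 0 + 1(15.78) = 15.78

ξ₁ = 113 kmol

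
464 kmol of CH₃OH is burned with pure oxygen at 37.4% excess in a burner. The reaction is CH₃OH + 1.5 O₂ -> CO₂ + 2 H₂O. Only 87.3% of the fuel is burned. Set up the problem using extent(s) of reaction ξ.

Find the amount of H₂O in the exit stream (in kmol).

Stoichiometric O₂ = 1.5 × 464 = 696 kmol; O₂ fed = 696 × 1.374 = 956.3 kmol.
Fuel reacted = 0.873 × 464 → ξ = 405.1 kmol.
Outlet (n = n₀ + ν ξ):
  CH₃OH: 464 − 1(405.1) = 58.93
  O₂: 956.3 − 1.5(405.1) = 348.7
  CO₂: 0 + 1(405.1) = 405.1
  H₂O: 0 + 2(405.1) = 810.1

810 kmol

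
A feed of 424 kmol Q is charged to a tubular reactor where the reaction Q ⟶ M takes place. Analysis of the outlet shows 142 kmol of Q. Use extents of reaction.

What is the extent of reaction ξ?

For Q: n = n₀ − 1ξ → 142 = 424 − 1ξ, giving ξ = 282 kmol.
Outlet amounts (n = n₀ + ν ξ):
  Q: 424 − 1(282) = 142
  M: 0 + 1(282) = 282

ξ = 282 kmol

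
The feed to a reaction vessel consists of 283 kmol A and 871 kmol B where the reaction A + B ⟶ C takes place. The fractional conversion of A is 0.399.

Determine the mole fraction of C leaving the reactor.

0.108

A reacted = 0.399 × 283 = 112.9 kmol; ν_A = −1, so ξ = 112.9/1 = 112.9 kmol.
Outlet amounts (n = n₀ + ν ξ):
  A: 283 − 1(112.9) = 170.1
  B: 871 − 1(112.9) = 758.1
  C: 0 + 1(112.9) = 112.9
Total out = 1041 kmol; y_C = 112.9 / 1041 = 0.1085.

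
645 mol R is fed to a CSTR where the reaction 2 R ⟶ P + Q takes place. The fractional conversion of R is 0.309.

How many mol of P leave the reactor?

99.7 mol

R reacted = 0.309 × 645 = 199.3 mol; ν_R = −2, so ξ = 199.3/2 = 99.65 mol.
Outlet amounts (n = n₀ + ν ξ):
  R: 645 − 2(99.65) = 445.7
  P: 0 + 1(99.65) = 99.65
  Q: 0 + 1(99.65) = 99.65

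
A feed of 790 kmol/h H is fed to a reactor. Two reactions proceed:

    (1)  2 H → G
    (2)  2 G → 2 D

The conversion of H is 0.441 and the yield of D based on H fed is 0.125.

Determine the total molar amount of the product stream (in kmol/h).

616 kmol/h

Conversion of H: H consumed = 2ξ₁ = 0.441 × 790 → ξ₁ = 174.2 kmol/h.
Yield of D: 2ξ₂ / 790 = 0.125 → ξ₂ = 49.38 kmol/h.
Outlet amounts (n = n₀ + Σ ν·ξ):
  H: 790 − 2(174.2) = 441.6
  G: 0 + 1(174.2) − 2(49.38) = 75.44
  D: 0 + 2(49.38) = 98.75
Total out = 441.6 + 75.44 + 98.75 = 615.8 kmol/h.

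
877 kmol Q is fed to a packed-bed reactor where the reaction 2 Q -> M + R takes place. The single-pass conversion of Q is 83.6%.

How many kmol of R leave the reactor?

Q reacted = 0.836 × 877 = 733.2 kmol; ν_Q = −2, so ξ = 733.2/2 = 366.6 kmol.
Outlet amounts (n = n₀ + ν ξ):
  Q: 877 − 2(366.6) = 143.8
  M: 0 + 1(366.6) = 366.6
  R: 0 + 1(366.6) = 366.6

367 kmol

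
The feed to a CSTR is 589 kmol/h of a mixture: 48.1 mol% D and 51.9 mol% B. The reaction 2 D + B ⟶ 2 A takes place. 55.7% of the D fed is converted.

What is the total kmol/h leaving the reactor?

D reacted = 0.557 × 283.3 = 157.8 kmol/h; ν_D = −2, so ξ = 157.8/2 = 78.9 kmol/h.
Outlet amounts (n = n₀ + ν ξ):
  D: 283.3 − 2(78.9) = 125.5
  B: 305.7 − 1(78.9) = 226.8
  A: 0 + 2(78.9) = 157.8
Total out = 125.5 + 226.8 + 157.8 = 510.1 kmol/h.

510 kmol/h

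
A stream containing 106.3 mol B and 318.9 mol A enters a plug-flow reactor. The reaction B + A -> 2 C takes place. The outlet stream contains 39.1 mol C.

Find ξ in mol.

For C: n = n₀ + 2ξ → 39.1 = 0 + 2ξ, giving ξ = 19.55 mol.
Outlet amounts (n = n₀ + ν ξ):
  B: 106.3 − 1(19.55) = 86.75
  A: 318.9 − 1(19.55) = 299.3
  C: 0 + 2(19.55) = 39.1

ξ = 19.6 mol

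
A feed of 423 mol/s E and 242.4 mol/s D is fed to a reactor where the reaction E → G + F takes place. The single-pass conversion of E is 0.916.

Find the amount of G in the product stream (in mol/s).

387 mol/s

E reacted = 0.916 × 423 = 387.5 mol/s; ν_E = −1, so ξ = 387.5/1 = 387.5 mol/s.
Outlet amounts (n = n₀ + ν ξ):
  E: 423 − 1(387.5) = 35.53
  G: 0 + 1(387.5) = 387.5
  F: 0 + 1(387.5) = 387.5
  D: 242.4 (inert)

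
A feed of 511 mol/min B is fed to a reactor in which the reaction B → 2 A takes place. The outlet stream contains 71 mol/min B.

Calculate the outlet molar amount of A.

For B: n = n₀ − 1ξ → 71 = 511 − 1ξ, giving ξ = 440 mol/min.
Outlet amounts (n = n₀ + ν ξ):
  B: 511 − 1(440) = 71
  A: 0 + 2(440) = 880

880 mol/min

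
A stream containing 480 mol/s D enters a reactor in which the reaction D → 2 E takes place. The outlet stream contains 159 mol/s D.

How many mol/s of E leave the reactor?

For D: n = n₀ − 1ξ → 159 = 480 − 1ξ, giving ξ = 321 mol/s.
Outlet amounts (n = n₀ + ν ξ):
  D: 480 − 1(321) = 159
  E: 0 + 2(321) = 642

642 mol/s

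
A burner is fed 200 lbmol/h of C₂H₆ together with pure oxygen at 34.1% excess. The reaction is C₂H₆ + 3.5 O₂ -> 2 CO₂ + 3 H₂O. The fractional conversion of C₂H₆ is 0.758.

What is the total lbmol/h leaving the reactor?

1210 lbmol/h

Stoichiometric O₂ = 3.5 × 200 = 700 lbmol/h; O₂ fed = 700 × 1.341 = 938.7 lbmol/h.
Fuel reacted = 0.758 × 200 → ξ = 151.6 lbmol/h.
Outlet (n = n₀ + ν ξ):
  C₂H₆: 200 − 1(151.6) = 48.4
  O₂: 938.7 − 3.5(151.6) = 408.1
  CO₂: 0 + 2(151.6) = 303.2
  H₂O: 0 + 3(151.6) = 454.8
Total out = 48.4 + 408.1 + 303.2 + 454.8 = 1214 lbmol/h.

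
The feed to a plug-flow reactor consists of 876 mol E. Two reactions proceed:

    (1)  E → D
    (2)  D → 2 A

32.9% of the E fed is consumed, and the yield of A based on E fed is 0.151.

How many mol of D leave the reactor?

Conversion of E: E consumed = 1ξ₁ = 0.329 × 876 → ξ₁ = 288.2 mol.
Yield of A: 2ξ₂ / 876 = 0.151 → ξ₂ = 66.14 mol.
Outlet amounts (n = n₀ + Σ ν·ξ):
  E: 876 − 1(288.2) = 587.8
  D: 0 + 1(288.2) − 1(66.14) = 222.1
  A: 0 + 2(66.14) = 132.3

222 mol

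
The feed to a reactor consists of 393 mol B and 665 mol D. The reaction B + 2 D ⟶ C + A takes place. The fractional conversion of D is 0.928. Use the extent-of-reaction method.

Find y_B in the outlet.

D reacted = 0.928 × 665 = 617.1 mol; ν_D = −2, so ξ = 617.1/2 = 308.6 mol.
Outlet amounts (n = n₀ + ν ξ):
  B: 393 − 1(308.6) = 84.44
  D: 665 − 2(308.6) = 47.88
  C: 0 + 1(308.6) = 308.6
  A: 0 + 1(308.6) = 308.6
Total out = 749.4 mol; y_B = 84.44 / 749.4 = 0.1127.

0.113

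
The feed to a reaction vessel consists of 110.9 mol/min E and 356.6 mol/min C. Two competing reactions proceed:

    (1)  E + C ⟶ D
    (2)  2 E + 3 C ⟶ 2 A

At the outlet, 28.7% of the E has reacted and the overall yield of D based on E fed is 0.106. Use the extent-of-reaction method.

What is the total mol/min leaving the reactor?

Yield of D: 1ξ₁ / 110.9 = 0.106 → ξ₁ = 11.76 mol/min.
Conversion of E: 1ξ₁ + 2ξ₂ = 0.287 × 110.9 = 31.83 → ξ₂ = 10.04 mol/min.
Outlet amounts (n = n₀ + Σ ν·ξ):
  E: 110.9 − 1(11.76) − 2(10.04) = 79.07
  C: 356.6 − 1(11.76) − 3(10.04) = 314.7
  D: 0 + 1(11.76) = 11.76
  A: 0 + 2(10.04) = 20.07
Total out = 79.07 + 314.7 + 11.76 + 20.07 = 425.6 mol/min.

426 mol/min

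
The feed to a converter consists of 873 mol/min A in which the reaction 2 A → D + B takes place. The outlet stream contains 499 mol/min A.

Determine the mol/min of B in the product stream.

For A: n = n₀ − 2ξ → 499 = 873 − 2ξ, giving ξ = 187 mol/min.
Outlet amounts (n = n₀ + ν ξ):
  A: 873 − 2(187) = 499
  D: 0 + 1(187) = 187
  B: 0 + 1(187) = 187

187 mol/min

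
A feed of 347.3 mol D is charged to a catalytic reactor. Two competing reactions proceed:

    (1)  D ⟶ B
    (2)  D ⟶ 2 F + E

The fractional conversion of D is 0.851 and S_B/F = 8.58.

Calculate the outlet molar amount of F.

32.5 mol

Conversion of D: D consumed = 0.851 × 347.3 = 295.6 mol = 1ξ₁ + 1ξ₂.
Selectivity: 1ξ₁ / (2ξ₂) = 8.58 → ξ₁ = 17.16 ξ₂.
Substitute: (1·17.16 + 1) ξ₂ = 295.6 → ξ₂ = 16.27 mol, ξ₁ = 279.3 mol.
Outlet amounts (n = n₀ + Σ ν·ξ):
  D: 347.3 − 1(279.3) − 1(16.27) = 51.75
  B: 0 + 1(279.3) = 279.3
  F: 0 + 2(16.27) = 32.55
  E: 0 + 1(16.27) = 16.27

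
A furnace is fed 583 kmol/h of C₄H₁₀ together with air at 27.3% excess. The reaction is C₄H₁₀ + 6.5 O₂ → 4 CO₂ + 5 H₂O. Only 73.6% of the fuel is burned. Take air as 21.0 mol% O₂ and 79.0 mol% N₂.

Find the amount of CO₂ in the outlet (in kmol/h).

Stoichiometric O₂ = 6.5 × 583 = 3790 kmol/h; O₂ fed = 3790 × 1.273 = 4824 kmol/h.
N₂ fed = 4824 × 79/21 = 18150 kmol/h.
Fuel reacted = 0.736 × 583 → ξ = 429.1 kmol/h.
Outlet (n = n₀ + ν ξ):
  C₄H₁₀: 583 − 1(429.1) = 153.9
  O₂: 4824 − 6.5(429.1) = 2035
  N₂: 18150 (inert)
  CO₂: 0 + 4(429.1) = 1716
  H₂O: 0 + 5(429.1) = 2145

1720 kmol/h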